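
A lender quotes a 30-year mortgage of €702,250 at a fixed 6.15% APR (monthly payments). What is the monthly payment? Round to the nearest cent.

€4,278.30

At 6.15% the monthly rate is 0.0051250, so the payment is 702,250 × 0.0051250 / (1 − 1.0051250^−360) = €4,278.30.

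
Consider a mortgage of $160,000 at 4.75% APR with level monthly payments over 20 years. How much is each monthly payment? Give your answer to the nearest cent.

Monthly rate = 4.75%/12 = 0.0039583; payment = 160,000 × 0.0039583 / (1 − (1+0.0039583)^−240) = $1,033.96.

$1,033.96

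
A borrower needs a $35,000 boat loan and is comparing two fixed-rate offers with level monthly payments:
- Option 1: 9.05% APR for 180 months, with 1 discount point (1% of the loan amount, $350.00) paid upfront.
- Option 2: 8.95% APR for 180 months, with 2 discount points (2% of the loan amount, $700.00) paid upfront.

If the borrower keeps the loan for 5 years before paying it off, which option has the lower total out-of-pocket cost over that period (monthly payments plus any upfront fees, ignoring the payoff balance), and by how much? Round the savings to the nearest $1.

Option 1: monthly rate = 9.05%/12 = 0.0075417; payment = 35,000 × 0.0075417 / (1 − (1+0.0075417)^−180) = $356.04.
Option 2: at 8.95% the monthly rate is 0.0074583, so the payment is 35,000 × 0.0074583 / (1 − 1.0074583^−180) = $353.95.
Over 60 months: Option 1 costs 60 × $356.04 + $350.00 = $21,712.40; Option 2 costs 60 × $353.95 + $700.00 = $21,937.00.
Option 1 is cheaper by $21,937.00 − $21,712.40 = $224.60.

Option 1 by $225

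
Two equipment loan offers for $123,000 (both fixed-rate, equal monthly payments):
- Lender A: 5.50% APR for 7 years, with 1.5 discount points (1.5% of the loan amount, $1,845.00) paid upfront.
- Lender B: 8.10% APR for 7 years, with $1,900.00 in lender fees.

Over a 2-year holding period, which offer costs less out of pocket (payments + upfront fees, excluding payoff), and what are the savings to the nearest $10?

Lender A: at 5.50% the monthly rate is 0.0045833, so the payment is 123,000 × 0.0045833 / (1 − 1.0045833^−84) = $1,767.52.
Lender B: monthly rate = 8.1%/12 = 0.0067500; payment = 123,000 × 0.0067500 / (1 − (1+0.0067500)^−84) = $1,923.24.
Over 24 months: Lender A costs 24 × $1,767.52 + $1,845.00 = $44,265.48; Lender B costs 24 × $1,923.24 + $1,900.00 = $48,057.76.
Lender A is cheaper by $48,057.76 − $44,265.48 = $3,792.28.

Lender A by $3,790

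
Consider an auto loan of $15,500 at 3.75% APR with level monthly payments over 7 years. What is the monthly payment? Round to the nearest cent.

$210.09

At 3.75% the monthly rate is 0.0031250, so the payment is 15,500 × 0.0031250 / (1 − 1.0031250^−84) = $210.09.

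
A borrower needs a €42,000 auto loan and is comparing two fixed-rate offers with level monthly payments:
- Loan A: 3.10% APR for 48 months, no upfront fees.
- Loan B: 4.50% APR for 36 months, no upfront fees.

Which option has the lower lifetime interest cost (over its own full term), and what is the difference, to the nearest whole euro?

Loan A by €265

Loan A: monthly rate = 3.1%/12 = 0.0025833; payment = 42,000 × 0.0025833 / (1 − (1+0.0025833)^−48) = €931.50.
Total interest on Loan A = 48 × €931.50 − €42,000 = €2,712.00.
Loan B: at 4.50% the monthly rate is 0.0037500, so the payment is 42,000 × 0.0037500 / (1 − 1.0037500^−36) = €1,249.37.
Total interest on Loan B = 36 × €1,249.37 − €42,000 = €2,977.32.
Loan A is lower by €265.32.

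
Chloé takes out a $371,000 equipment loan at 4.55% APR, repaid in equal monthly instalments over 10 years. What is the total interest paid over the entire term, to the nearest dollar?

$91,472

At 4.55% the monthly rate is 0.0037917, so the payment is 371,000 × 0.0037917 / (1 − 1.0037917^−120) = $3,853.93.
Total paid = 120 × $3,853.93 = $462,471.60; interest = $462,471.60 − $371,000 = $91,471.60.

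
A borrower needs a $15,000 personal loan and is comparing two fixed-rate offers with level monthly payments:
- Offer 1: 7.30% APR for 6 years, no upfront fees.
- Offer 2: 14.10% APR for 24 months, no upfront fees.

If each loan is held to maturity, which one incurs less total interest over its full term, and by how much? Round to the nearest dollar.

Offer 2 by $1,267

Offer 1: monthly rate = 7.3%/12 = 0.0060833; payment = 15,000 × 0.0060833 / (1 − (1+0.0060833)^−72) = $257.90.
Total interest on Offer 1 = 72 × $257.90 − $15,000 = $3,568.80.
Offer 2: monthly rate = 14.1%/12 = 0.0117500; payment = 15,000 × 0.0117500 / (1 − (1+0.0117500)^−24) = $720.90.
Total interest on Offer 2 = 24 × $720.90 − $15,000 = $2,301.60.
Offer 2 is lower by $1,267.20.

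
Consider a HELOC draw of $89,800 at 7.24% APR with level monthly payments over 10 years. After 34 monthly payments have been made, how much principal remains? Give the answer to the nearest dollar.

$70,542

With monthly rate i = 7.24%/12 = 0.0060333, the balance after k of n payments is P · [(1+i)^n − (1+i)^k] / [(1+i)^n − 1].
(1+0.0060333)^120 = 2.05818531 and (1+0.0060333)^34 = 1.22693230, so the balance is 89,800 × (2.05818531 − 1.22693230) / (2.05818531 − 1) = $70,542.01.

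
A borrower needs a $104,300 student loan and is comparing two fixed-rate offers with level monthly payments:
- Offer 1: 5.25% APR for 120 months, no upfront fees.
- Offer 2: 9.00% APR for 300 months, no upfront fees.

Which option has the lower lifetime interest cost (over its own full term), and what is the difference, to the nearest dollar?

Offer 1: monthly rate = 5.25%/12 = 0.0043750; payment = 104,300 × 0.0043750 / (1 − (1+0.0043750)^−120) = $1,119.05.
Total interest on Offer 1 = 120 × $1,119.05 − $104,300 = $29,986.00.
Offer 2: at 9.00% the monthly rate is 0.0075000, so the payment is 104,300 × 0.0075000 / (1 − 1.0075000^−300) = $875.28.
Total interest on Offer 2 = 300 × $875.28 − $104,300 = $158,284.00.
Offer 1 is lower by $128,298.00.

Offer 1 by $128,298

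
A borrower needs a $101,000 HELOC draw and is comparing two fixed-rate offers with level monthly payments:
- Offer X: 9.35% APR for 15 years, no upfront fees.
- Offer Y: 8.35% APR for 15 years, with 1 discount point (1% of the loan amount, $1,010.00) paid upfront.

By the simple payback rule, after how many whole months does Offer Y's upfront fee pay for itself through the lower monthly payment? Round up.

Offer X: at 9.35% the monthly rate is 0.0077917, so the payment is 101,000 × 0.0077917 / (1 − 1.0077917^−180) = $1,045.54.
Offer Y: monthly rate = 8.35%/12 = 0.0069583; payment = 101,000 × 0.0069583 / (1 − (1+0.0069583)^−180) = $985.73.
Monthly savings = $1,045.54 − $985.73 = $59.81.
Break-even = $1,010.00 / $59.81 = 16.89 → 17 months.

17 months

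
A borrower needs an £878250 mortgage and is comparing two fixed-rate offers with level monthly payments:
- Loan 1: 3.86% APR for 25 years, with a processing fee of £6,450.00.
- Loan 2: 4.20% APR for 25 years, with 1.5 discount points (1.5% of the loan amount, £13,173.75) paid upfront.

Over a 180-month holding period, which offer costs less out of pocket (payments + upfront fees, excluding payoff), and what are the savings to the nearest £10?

Loan 1: at 3.86% the monthly rate is 0.0032167, so the payment is 878,250 × 0.0032167 / (1 − 1.0032167^−300) = £4,568.11.
Loan 2: at 4.20% the monthly rate is 0.0035000, so the payment is 878,250 × 0.0035000 / (1 − 1.0035000^−300) = £4,733.26.
Over 180 months: Loan 1 costs 180 × £4,568.11 + £6,450.00 = £828,709.80; Loan 2 costs 180 × £4,733.26 + £13,173.75 = £865,160.55.
Loan 1 is cheaper by £865,160.55 − £828,709.80 = £36,450.75.

Loan 1 by £36,450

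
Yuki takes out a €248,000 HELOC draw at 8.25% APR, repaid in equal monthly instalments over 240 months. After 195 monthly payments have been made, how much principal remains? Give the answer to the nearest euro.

€81,549

With monthly rate i = 8.25%/12 = 0.0068750, the balance after k of n payments is P · [(1+i)^n − (1+i)^k] / [(1+i)^n − 1].
(1+0.0068750)^240 = 5.17766399 and (1+0.0068750)^195 = 3.80394093, so the balance is 248,000 × (5.17766399 − 3.80394093) / (5.17766399 − 1) = €81,548.76.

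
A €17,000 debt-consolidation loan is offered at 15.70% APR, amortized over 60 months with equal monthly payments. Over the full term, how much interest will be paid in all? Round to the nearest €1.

At 15.70% the monthly rate is 0.0130833, so the payment is 17,000 × 0.0130833 / (1 − 1.0130833^−60) = €410.70.
Total paid = 60 × €410.70 = €24,642.00; interest = €24,642.00 − €17,000 = €7,642.00.

€7,642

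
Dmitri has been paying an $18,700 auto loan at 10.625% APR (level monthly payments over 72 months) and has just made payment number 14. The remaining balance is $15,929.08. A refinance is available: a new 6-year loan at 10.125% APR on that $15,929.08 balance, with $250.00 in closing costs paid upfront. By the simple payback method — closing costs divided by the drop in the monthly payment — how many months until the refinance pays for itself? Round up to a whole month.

5 months

Current payment = 18,700 × 10.625%/12 / (1 − (1+0.0088542)^−72) = $352.36.
Refinanced payment = 15,929.08 × 0.0084375 / (1 − (1+0.0084375)^−72) = $296.10.
Monthly savings = $352.36 − $296.10 = $56.26.
Break-even = $250.00 / $56.26 = 4.44 → 5 months.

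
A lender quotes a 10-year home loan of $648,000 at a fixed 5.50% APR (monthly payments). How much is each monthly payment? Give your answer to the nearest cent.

$7,032.50

At 5.50% the monthly rate is 0.0045833, so the payment is 648,000 × 0.0045833 / (1 − 1.0045833^−120) = $7,032.50.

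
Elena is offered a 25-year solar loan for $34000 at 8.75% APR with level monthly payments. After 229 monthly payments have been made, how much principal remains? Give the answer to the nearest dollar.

$15,449

With monthly rate i = 8.75%/12 = 0.0072917, the balance after k of n payments is P · [(1+i)^n − (1+i)^k] / [(1+i)^n − 1].
(1+0.0072917)^300 = 8.84244390 and (1+0.0072917)^229 = 5.27898222, so the balance is 34,000 × (8.84244390 − 5.27898222) / (8.84244390 − 1) = $15,448.97.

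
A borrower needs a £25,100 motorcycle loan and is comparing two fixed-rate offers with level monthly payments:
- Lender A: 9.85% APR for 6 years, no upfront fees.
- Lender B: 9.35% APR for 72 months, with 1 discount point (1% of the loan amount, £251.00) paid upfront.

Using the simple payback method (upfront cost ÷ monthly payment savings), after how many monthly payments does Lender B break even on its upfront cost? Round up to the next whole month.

40 months

Lender A: monthly rate = 9.85%/12 = 0.0082083; payment = 25,100 × 0.0082083 / (1 − (1+0.0082083)^−72) = £463.10.
Lender B: at 9.35% the monthly rate is 0.0077917, so the payment is 25,100 × 0.0077917 / (1 − 1.0077917^−72) = £456.81.
Monthly savings = £463.10 − £456.81 = £6.29.
Break-even = £251.00 / £6.29 = 39.90 → 40 months.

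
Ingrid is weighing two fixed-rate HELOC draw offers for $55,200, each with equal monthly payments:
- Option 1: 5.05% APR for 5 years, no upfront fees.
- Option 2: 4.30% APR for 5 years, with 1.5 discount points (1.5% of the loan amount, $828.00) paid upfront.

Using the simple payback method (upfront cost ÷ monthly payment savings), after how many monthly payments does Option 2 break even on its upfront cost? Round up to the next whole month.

44 months

Option 1: at 5.05% the monthly rate is 0.0042083, so the payment is 55,200 × 0.0042083 / (1 − 1.0042083^−60) = $1,042.96.
Option 2: monthly rate = 4.3%/12 = 0.0035833; payment = 55,200 × 0.0035833 / (1 − (1+0.0035833)^−60) = $1,024.08.
Monthly savings = $1,042.96 − $1,024.08 = $18.88.
Break-even = $828.00 / $18.88 = 43.86 → 44 months.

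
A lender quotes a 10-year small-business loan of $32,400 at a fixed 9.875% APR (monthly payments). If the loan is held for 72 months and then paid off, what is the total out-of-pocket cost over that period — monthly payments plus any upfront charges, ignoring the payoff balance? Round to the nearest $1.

$30,667

At 9.875% the monthly rate is 0.0082292, so the payment is 32,400 × 0.0082292 / (1 − 1.0082292^−120) = $425.93.
Total outlay = 72 × $425.93 = $30,666.96.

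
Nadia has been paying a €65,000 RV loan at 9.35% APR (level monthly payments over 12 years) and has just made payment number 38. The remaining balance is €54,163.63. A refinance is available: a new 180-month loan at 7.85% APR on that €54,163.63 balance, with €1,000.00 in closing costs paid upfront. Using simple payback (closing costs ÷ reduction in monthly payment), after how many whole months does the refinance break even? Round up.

Current payment = 65,000 × 9.35%/12 / (1 − (1+0.0077917)^−144) = €752.59.
Refinanced payment = 54,163.63 × 0.0065417 / (1 − (1+0.0065417)^−180) = €512.94.
Monthly savings = €752.59 − €512.94 = €239.65.
Break-even = €1,000.00 / €239.65 = 4.17 → 5 months.

5 months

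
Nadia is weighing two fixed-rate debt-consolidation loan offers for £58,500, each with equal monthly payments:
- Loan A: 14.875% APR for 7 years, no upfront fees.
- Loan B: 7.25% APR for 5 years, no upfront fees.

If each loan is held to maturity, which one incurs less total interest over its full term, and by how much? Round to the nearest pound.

Loan B by £24,563

Loan A: at 14.875% the monthly rate is 0.0123958, so the payment is 58,500 × 0.0123958 / (1 − 1.0123958^−84) = £1,124.76.
Total interest on Loan A = 84 × £1,124.76 − £58,500 = £35,979.84.
Loan B: at 7.25% the monthly rate is 0.0060417, so the payment is 58,500 × 0.0060417 / (1 − 1.0060417^−60) = £1,165.28.
Total interest on Loan B = 60 × £1,165.28 − £58,500 = £11,416.80.
Loan B is lower by £24,563.04.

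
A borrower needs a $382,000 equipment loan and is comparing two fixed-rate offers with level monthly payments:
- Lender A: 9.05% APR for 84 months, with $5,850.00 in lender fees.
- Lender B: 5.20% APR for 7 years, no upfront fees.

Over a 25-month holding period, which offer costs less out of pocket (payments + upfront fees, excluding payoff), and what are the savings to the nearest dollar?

Lender A: at 9.05% the monthly rate is 0.0075417, so the payment is 382,000 × 0.0075417 / (1 − 1.0075417^−84) = $6,155.73.
Lender B: at 5.20% the monthly rate is 0.0043333, so the payment is 382,000 × 0.0043333 / (1 − 1.0043333^−84) = $5,435.13.
Over 25 months: Lender A costs 25 × $6,155.73 + $5,850.00 = $159,743.25; Lender B costs 25 × $5,435.13 = $135,878.25.
Lender B is cheaper by $159,743.25 − $135,878.25 = $23,865.00.

Lender B by $23,865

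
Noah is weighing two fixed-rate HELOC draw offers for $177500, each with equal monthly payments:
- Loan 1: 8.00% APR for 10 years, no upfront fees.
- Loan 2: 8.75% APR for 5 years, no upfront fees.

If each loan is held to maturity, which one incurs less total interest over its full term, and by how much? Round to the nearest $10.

Loan 2 by $38,640

Loan 1: monthly rate = 8%/12 = 0.0066667; payment = 177,500 × 0.0066667 / (1 − (1+0.0066667)^−120) = $2,153.56.
Total interest on Loan 1 = 120 × $2,153.56 − $177,500 = $80,927.20.
Loan 2: monthly rate = 8.75%/12 = 0.0072917; payment = 177,500 × 0.0072917 / (1 − (1+0.0072917)^−60) = $3,663.11.
Total interest on Loan 2 = 60 × $3,663.11 − $177,500 = $42,286.60.
Loan 2 is lower by $38,640.60.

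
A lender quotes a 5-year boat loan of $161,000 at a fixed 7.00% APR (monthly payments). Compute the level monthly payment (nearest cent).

At 7.00% the monthly rate is 0.0058333, so the payment is 161,000 × 0.0058333 / (1 − 1.0058333^−60) = $3,187.99.

$3,187.99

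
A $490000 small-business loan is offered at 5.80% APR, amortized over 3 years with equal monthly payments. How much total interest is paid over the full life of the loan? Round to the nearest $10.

$45,050

At 5.80% the monthly rate is 0.0048333, so the payment is 490,000 × 0.0048333 / (1 − 1.0048333^−36) = $14,862.39.
Total paid = 36 × $14,862.39 = $535,046.04; interest = $535,046.04 − $490,000 = $45,046.04.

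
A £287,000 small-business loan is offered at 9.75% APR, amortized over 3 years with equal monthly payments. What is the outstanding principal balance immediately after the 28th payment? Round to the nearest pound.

With monthly rate i = 9.75%/12 = 0.0081250, the balance after k of n payments is P · [(1+i)^n − (1+i)^k] / [(1+i)^n − 1].
(1+0.0081250)^36 = 1.33819022 and (1+0.0081250)^28 = 1.25430390, so the balance is 287,000 × (1.33819022 − 1.25430390) / (1.33819022 − 1) = £71,188.85.

£71,189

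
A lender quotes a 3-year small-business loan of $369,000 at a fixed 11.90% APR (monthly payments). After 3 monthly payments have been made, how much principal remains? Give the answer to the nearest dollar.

With monthly rate i = 11.9%/12 = 0.0099167, the balance after k of n payments is P · [(1+i)^n − (1+i)^k] / [(1+i)^n − 1].
(1+0.0099167)^36 = 1.42652511 and (1+0.0099167)^3 = 1.03004600, so the balance is 369,000 × (1.42652511 − 1.03004600) / (1.42652511 − 1) = $343,006.28.

$343,006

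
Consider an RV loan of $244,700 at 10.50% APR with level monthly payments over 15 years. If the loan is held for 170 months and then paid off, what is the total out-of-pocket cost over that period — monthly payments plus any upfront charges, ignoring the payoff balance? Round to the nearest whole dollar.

$459,835

At 10.50% the monthly rate is 0.0087500, so the payment is 244,700 × 0.0087500 / (1 − 1.0087500^−180) = $2,704.91.
Total outlay = 170 × $2,704.91 = $459,834.70.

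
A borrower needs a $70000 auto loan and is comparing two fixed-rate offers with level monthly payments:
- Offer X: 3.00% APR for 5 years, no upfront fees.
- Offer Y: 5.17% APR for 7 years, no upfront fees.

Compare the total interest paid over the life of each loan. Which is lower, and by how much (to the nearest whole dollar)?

Offer X: monthly rate = 3%/12 = 0.0025000; payment = 70,000 × 0.0025000 / (1 − (1+0.0025000)^−60) = $1,257.81.
Total interest on Offer X = 60 × $1,257.81 − $70,000 = $5,468.60.
Offer Y: at 5.17% the monthly rate is 0.0043083, so the payment is 70,000 × 0.0043083 / (1 − 1.0043083^−84) = $994.97.
Total interest on Offer Y = 84 × $994.97 − $70,000 = $13,577.48.
Offer X is lower by $8,108.88.

Offer X by $8,109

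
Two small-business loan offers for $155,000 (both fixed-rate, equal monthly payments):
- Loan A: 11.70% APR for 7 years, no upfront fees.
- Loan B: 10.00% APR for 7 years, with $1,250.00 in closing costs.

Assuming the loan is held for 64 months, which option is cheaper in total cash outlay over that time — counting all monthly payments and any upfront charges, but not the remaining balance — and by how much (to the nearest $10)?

Loan B by $7,590

Loan A: at 11.70% the monthly rate is 0.0097500, so the payment is 155,000 × 0.0097500 / (1 − 1.0097500^−84) = $2,711.37.
Loan B: at 10.00% the monthly rate is 0.0083333, so the payment is 155,000 × 0.0083333 / (1 − 1.0083333^−84) = $2,573.18.
Over 64 months: Loan A costs 64 × $2,711.37 = $173,527.68; Loan B costs 64 × $2,573.18 + $1,250.00 = $165,933.52.
Loan B is cheaper by $173,527.68 − $165,933.52 = $7,594.16.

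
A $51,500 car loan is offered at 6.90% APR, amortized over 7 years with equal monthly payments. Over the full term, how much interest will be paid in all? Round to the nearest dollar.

Monthly rate = 6.9%/12 = 0.0057500; payment = 51,500 × 0.0057500 / (1 − (1+0.0057500)^−84) = $774.76.
Total paid = 84 × $774.76 = $65,079.84; interest = $65,079.84 − $51,500 = $13,579.84.

$13,580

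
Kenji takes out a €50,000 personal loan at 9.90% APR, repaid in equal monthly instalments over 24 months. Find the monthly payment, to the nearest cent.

€2,304.94

At 9.90% the monthly rate is 0.0082500, so the payment is 50,000 × 0.0082500 / (1 − 1.0082500^−24) = €2,304.94.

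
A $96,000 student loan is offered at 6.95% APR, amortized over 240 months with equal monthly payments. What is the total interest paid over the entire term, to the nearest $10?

At 6.95% the monthly rate is 0.0057917, so the payment is 96,000 × 0.0057917 / (1 − 1.0057917^−240) = $741.41.
Total paid = 240 × $741.41 = $177,938.40; interest = $177,938.40 − $96,000 = $81,938.40.

$81,940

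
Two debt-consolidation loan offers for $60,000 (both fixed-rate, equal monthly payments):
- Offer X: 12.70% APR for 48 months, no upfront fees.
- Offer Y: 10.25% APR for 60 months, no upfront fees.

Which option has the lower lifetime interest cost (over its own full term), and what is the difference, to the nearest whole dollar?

Offer X: at 12.70% the monthly rate is 0.0105833, so the payment is 60,000 × 0.0105833 / (1 − 1.0105833^−48) = $1,600.73.
Total interest on Offer X = 48 × $1,600.73 − $60,000 = $16,835.04.
Offer Y: monthly rate = 10.25%/12 = 0.0085417; payment = 60,000 × 0.0085417 / (1 − (1+0.0085417)^−60) = $1,282.22.
Total interest on Offer Y = 60 × $1,282.22 − $60,000 = $16,933.20.
Offer X is lower by $98.16.

Offer X by $98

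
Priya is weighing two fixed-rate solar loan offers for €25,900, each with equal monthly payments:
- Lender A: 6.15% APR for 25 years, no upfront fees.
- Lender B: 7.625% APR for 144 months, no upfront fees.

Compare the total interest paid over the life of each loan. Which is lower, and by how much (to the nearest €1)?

Lender A: at 6.15% the monthly rate is 0.0051250, so the payment is 25,900 × 0.0051250 / (1 − 1.0051250^−300) = €169.26.
Total interest on Lender A = 300 × €169.26 − €25,900 = €24,878.00.
Lender B: at 7.625% the monthly rate is 0.0063542, so the payment is 25,900 × 0.0063542 / (1 − 1.0063542^−144) = €275.06.
Total interest on Lender B = 144 × €275.06 − €25,900 = €13,708.64.
Lender B is lower by €11,169.36.

Lender B by €11,169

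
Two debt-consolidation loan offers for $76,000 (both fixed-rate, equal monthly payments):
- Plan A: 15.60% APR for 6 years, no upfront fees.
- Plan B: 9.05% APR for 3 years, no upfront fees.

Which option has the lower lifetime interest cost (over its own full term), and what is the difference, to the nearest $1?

Plan A: monthly rate = 15.6%/12 = 0.0130000; payment = 76,000 × 0.0130000 / (1 − (1+0.0130000)^−72) = $1,631.89.
Total interest on Plan A = 72 × $1,631.89 − $76,000 = $41,496.08.
Plan B: monthly rate = 9.05%/12 = 0.0075417; payment = 76,000 × 0.0075417 / (1 − (1+0.0075417)^−36) = $2,418.55.
Total interest on Plan B = 36 × $2,418.55 − $76,000 = $11,067.80.
Plan B is lower by $30,428.28.

Plan B by $30,428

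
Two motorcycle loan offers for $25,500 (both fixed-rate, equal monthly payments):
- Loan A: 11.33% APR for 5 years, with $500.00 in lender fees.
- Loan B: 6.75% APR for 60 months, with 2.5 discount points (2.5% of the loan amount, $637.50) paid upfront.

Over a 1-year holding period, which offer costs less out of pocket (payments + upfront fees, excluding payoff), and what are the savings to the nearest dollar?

Loan A: monthly rate = 11.33%/12 = 0.0094417; payment = 25,500 × 0.0094417 / (1 − (1+0.0094417)^−60) = $558.64.
Loan B: at 6.75% the monthly rate is 0.0056250, so the payment is 25,500 × 0.0056250 / (1 − 1.0056250^−60) = $501.93.
Over 12 months: Loan A costs 12 × $558.64 + $500.00 = $7,203.68; Loan B costs 12 × $501.93 + $637.50 = $6,660.66.
Loan B is cheaper by $7,203.68 − $6,660.66 = $543.02.

Loan B by $543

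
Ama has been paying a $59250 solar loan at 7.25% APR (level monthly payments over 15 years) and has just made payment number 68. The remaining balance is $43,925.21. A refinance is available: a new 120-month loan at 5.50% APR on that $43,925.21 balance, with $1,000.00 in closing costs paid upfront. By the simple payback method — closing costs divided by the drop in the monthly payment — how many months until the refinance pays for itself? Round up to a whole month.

Current payment = 59,250 × 7.25%/12 / (1 − (1+0.0060417)^−180) = $540.87.
Refinanced payment = 43,925.21 × 0.0045833 / (1 − (1+0.0045833)^−120) = $476.70.
Monthly savings = $540.87 − $476.70 = $64.17.
Break-even = $1,000.00 / $64.17 = 15.58 → 16 months.

16 months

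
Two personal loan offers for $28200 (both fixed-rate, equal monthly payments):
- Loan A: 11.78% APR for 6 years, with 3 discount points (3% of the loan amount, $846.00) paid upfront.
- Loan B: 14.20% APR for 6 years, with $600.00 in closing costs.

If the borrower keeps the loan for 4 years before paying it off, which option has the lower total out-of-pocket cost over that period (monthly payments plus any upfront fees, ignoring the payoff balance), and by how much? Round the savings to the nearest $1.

Loan A: monthly rate = 11.78%/12 = 0.0098167; payment = 28,200 × 0.0098167 / (1 − (1+0.0098167)^−72) = $548.09.
Loan B: monthly rate = 14.2%/12 = 0.0118333; payment = 28,200 × 0.0118333 / (1 − (1+0.0118333)^−72) = $584.11.
Over 48 months: Loan A costs 48 × $548.09 + $846.00 = $27,154.32; Loan B costs 48 × $584.11 + $600.00 = $28,637.28.
Loan A is cheaper by $28,637.28 − $27,154.32 = $1,482.96.

Loan A by $1,483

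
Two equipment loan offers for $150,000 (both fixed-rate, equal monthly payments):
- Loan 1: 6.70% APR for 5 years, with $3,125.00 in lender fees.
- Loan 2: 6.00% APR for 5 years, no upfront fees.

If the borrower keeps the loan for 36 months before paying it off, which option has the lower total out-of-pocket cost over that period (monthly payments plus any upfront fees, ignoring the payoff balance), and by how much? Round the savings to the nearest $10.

Loan 2 by $4,890

Loan 1: monthly rate = 6.7%/12 = 0.0055833; payment = 150,000 × 0.0055833 / (1 − (1+0.0055833)^−60) = $2,948.99.
Loan 2: at 6.00% the monthly rate is 0.0050000, so the payment is 150,000 × 0.0050000 / (1 − 1.0050000^−60) = $2,899.92.
Over 36 months: Loan 1 costs 36 × $2,948.99 + $3,125.00 = $109,288.64; Loan 2 costs 36 × $2,899.92 = $104,397.12.
Loan 2 is cheaper by $109,288.64 − $104,397.12 = $4,891.52.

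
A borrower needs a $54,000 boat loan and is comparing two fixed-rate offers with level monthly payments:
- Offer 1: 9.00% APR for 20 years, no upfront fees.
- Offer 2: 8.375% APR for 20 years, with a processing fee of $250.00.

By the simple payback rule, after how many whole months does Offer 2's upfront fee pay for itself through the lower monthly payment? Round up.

Offer 1: at 9.00% the monthly rate is 0.0075000, so the payment is 54,000 × 0.0075000 / (1 − 1.0075000^−240) = $485.85.
Offer 2: monthly rate = 8.375%/12 = 0.0069792; payment = 54,000 × 0.0069792 / (1 − (1+0.0069792)^−240) = $464.36.
Monthly savings = $485.85 − $464.36 = $21.49.
Break-even = $250.00 / $21.49 = 11.63 → 12 months.

12 months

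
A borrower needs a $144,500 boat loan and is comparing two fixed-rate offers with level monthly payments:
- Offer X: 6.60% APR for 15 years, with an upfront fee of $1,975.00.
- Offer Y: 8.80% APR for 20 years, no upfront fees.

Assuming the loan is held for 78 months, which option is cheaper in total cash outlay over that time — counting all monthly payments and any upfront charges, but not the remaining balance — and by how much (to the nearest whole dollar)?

Offer X: monthly rate = 6.6%/12 = 0.0055000; payment = 144,500 × 0.0055000 / (1 − (1+0.0055000)^−180) = $1,266.71.
Offer Y: at 8.80% the monthly rate is 0.0073333, so the payment is 144,500 × 0.0073333 / (1 − 1.0073333^−240) = $1,281.58.
Over 78 months: Offer X costs 78 × $1,266.71 + $1,975.00 = $100,778.38; Offer Y costs 78 × $1,281.58 = $99,963.24.
Offer Y is cheaper by $100,778.38 − $99,963.24 = $815.14.

Offer Y by $815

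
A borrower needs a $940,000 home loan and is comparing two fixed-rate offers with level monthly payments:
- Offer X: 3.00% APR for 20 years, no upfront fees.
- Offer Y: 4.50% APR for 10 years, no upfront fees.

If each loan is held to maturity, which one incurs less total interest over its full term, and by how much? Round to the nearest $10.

Offer Y by $82,130

Offer X: monthly rate = 3%/12 = 0.0025000; payment = 940,000 × 0.0025000 / (1 − (1+0.0025000)^−240) = $5,213.22.
Total interest on Offer X = 240 × $5,213.22 − $940,000 = $311,172.80.
Offer Y: monthly rate = 4.5%/12 = 0.0037500; payment = 940,000 × 0.0037500 / (1 − (1+0.0037500)^−120) = $9,742.01.
Total interest on Offer Y = 120 × $9,742.01 − $940,000 = $229,041.20.
Offer Y is lower by $82,131.60.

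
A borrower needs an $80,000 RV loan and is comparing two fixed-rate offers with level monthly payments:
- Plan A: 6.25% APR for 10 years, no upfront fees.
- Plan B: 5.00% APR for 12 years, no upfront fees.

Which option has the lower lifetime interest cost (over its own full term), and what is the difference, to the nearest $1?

Plan B by $1,242

Plan A: monthly rate = 6.25%/12 = 0.0052083; payment = 80,000 × 0.0052083 / (1 − (1+0.0052083)^−120) = $898.24.
Total interest on Plan A = 120 × $898.24 − $80,000 = $27,788.80.
Plan B: at 5.00% the monthly rate is 0.0041667, so the payment is 80,000 × 0.0041667 / (1 − 1.0041667^−144) = $739.91.
Total interest on Plan B = 144 × $739.91 − $80,000 = $26,547.04.
Plan B is lower by $1,241.76.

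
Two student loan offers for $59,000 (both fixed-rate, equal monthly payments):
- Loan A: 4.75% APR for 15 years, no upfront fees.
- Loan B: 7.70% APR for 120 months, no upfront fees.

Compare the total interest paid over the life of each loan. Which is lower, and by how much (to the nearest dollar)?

Loan A: at 4.75% the monthly rate is 0.0039583, so the payment is 59,000 × 0.0039583 / (1 − 1.0039583^−180) = $458.92.
Total interest on Loan A = 180 × $458.92 − $59,000 = $23,605.60.
Loan B: monthly rate = 7.7%/12 = 0.0064167; payment = 59,000 × 0.0064167 / (1 − (1+0.0064167)^−120) = $706.51.
Total interest on Loan B = 120 × $706.51 − $59,000 = $25,781.20.
Loan A is lower by $2,175.60.

Loan A by $2,176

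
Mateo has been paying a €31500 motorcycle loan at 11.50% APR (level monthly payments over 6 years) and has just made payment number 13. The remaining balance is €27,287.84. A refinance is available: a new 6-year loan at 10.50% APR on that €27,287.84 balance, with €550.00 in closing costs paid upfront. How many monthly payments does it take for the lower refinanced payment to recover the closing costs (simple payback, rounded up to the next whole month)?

6 months

Current payment = 31,500 × 11.5%/12 / (1 − (1+0.0095833)^−72) = €607.67.
Refinanced payment = 27,287.84 × 0.0087500 / (1 − (1+0.0087500)^−72) = €512.44.
Monthly savings = €607.67 − €512.44 = €95.23.
Break-even = €550.00 / €95.23 = 5.78 → 6 months.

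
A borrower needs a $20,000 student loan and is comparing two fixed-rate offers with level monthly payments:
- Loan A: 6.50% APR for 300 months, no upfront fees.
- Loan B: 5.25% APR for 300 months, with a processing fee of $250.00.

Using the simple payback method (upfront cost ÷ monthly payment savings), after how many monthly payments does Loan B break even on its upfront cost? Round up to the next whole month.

Loan A: monthly rate = 6.5%/12 = 0.0054167; payment = 20,000 × 0.0054167 / (1 − (1+0.0054167)^−300) = $135.04.
Loan B: monthly rate = 5.25%/12 = 0.0043750; payment = 20,000 × 0.0043750 / (1 − (1+0.0043750)^−300) = $119.85.
Monthly savings = $135.04 − $119.85 = $15.19.
Break-even = $250.00 / $15.19 = 16.46 → 17 months.

17 months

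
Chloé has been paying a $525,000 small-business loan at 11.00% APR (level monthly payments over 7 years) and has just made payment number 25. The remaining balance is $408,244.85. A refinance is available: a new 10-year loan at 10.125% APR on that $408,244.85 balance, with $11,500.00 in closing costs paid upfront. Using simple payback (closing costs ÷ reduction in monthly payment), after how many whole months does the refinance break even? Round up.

4 months

Current payment = 525,000 × 11%/12 / (1 − (1+0.0091667)^−84) = $8,989.28.
Refinanced payment = 408,244.85 × 0.0084375 / (1 − (1+0.0084375)^−120) = $5,423.28.
Monthly savings = $8,989.28 − $5,423.28 = $3,566.00.
Break-even = $11,500.00 / $3,566.00 = 3.22 → 4 months.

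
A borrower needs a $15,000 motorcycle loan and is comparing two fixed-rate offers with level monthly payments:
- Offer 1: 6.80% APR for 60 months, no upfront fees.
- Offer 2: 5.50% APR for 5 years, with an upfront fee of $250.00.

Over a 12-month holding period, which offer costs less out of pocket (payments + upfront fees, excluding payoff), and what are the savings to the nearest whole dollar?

Offer 1 by $141

Offer 1: at 6.80% the monthly rate is 0.0056667, so the payment is 15,000 × 0.0056667 / (1 − 1.0056667^−60) = $295.60.
Offer 2: monthly rate = 5.5%/12 = 0.0045833; payment = 15,000 × 0.0045833 / (1 − (1+0.0045833)^−60) = $286.52.
Over 12 months: Offer 1 costs 12 × $295.60 = $3,547.20; Offer 2 costs 12 × $286.52 + $250.00 = $3,688.24.
Offer 1 is cheaper by $3,688.24 − $3,547.20 = $141.04.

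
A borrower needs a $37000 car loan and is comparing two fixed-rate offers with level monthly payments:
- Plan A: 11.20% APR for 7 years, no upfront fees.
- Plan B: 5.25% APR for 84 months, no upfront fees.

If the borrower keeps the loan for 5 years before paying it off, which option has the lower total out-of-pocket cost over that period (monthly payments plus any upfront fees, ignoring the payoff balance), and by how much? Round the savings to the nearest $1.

Plan A: at 11.20% the monthly rate is 0.0093333, so the payment is 37,000 × 0.0093333 / (1 − 1.0093333^−84) = $637.43.
Plan B: at 5.25% the monthly rate is 0.0043750, so the payment is 37,000 × 0.0043750 / (1 − 1.0043750^−84) = $527.31.
Over 60 months: Plan A costs 60 × $637.43 = $38,245.80; Plan B costs 60 × $527.31 = $31,638.60.
Plan B is cheaper by $38,245.80 − $31,638.60 = $6,607.20.

Plan B by $6,607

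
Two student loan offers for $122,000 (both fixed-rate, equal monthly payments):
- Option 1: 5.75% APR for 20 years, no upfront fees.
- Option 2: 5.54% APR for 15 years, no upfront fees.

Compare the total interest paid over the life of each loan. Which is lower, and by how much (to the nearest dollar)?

Option 2 by $25,672

Option 1: monthly rate = 5.75%/12 = 0.0047917; payment = 122,000 × 0.0047917 / (1 − (1+0.0047917)^−240) = $856.54.
Total interest on Option 1 = 240 × $856.54 − $122,000 = $83,569.60.
Option 2: monthly rate = 5.54%/12 = 0.0046167; payment = 122,000 × 0.0046167 / (1 − (1+0.0046167)^−180) = $999.43.
Total interest on Option 2 = 180 × $999.43 − $122,000 = $57,897.40.
Option 2 is lower by $25,672.20.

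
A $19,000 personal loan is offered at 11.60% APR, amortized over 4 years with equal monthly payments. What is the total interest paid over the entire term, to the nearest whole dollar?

Monthly rate = 11.6%/12 = 0.0096667; payment = 19,000 × 0.0096667 / (1 − (1+0.0096667)^−48) = $496.62.
Total paid = 48 × $496.62 = $23,837.76; interest = $23,837.76 − $19,000 = $4,837.76.

$4,838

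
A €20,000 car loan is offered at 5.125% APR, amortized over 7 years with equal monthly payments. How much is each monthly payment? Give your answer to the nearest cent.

At 5.125% the monthly rate is 0.0042708, so the payment is 20,000 × 0.0042708 / (1 − 1.0042708^−84) = €283.85.

€283.85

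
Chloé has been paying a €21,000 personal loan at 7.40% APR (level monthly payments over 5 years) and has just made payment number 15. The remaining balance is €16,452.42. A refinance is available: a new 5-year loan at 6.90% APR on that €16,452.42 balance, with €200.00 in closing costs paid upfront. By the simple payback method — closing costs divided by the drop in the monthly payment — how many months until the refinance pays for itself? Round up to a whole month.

3 months

Current payment = 21,000 × 7.4%/12 / (1 − (1+0.0061667)^−60) = €419.80.
Refinanced payment = 16,452.42 × 0.0057500 / (1 − (1+0.0057500)^−60) = €325.00.
Monthly savings = €419.80 − €325.00 = €94.80.
Break-even = €200.00 / €94.80 = 2.11 → 3 months.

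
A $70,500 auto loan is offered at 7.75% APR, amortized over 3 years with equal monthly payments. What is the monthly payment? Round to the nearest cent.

Monthly rate = 7.75%/12 = 0.0064583; payment = 70,500 × 0.0064583 / (1 − (1+0.0064583)^−36) = $2,201.09.

$2,201.09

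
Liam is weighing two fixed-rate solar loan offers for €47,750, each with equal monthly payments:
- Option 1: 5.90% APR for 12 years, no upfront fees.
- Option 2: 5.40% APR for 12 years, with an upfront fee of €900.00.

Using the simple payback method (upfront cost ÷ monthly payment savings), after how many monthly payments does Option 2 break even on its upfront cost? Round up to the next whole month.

74 months

Option 1: monthly rate = 5.9%/12 = 0.0049167; payment = 47,750 × 0.0049167 / (1 − (1+0.0049167)^−144) = €463.50.
Option 2: monthly rate = 5.4%/12 = 0.0045000; payment = 47,750 × 0.0045000 / (1 − (1+0.0045000)^−144) = €451.28.
Monthly savings = €463.50 − €451.28 = €12.22.
Break-even = €900.00 / €12.22 = 73.65 → 74 months.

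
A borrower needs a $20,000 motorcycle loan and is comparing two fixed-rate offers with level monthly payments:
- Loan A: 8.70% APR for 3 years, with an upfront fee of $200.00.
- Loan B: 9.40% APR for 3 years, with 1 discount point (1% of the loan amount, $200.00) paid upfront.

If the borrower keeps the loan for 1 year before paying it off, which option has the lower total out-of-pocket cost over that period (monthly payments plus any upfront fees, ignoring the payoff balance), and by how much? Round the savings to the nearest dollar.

Loan A by $78

Loan A: monthly rate = 8.7%/12 = 0.0072500; payment = 20,000 × 0.0072500 / (1 − (1+0.0072500)^−36) = $633.21.
Loan B: monthly rate = 9.4%/12 = 0.0078333; payment = 20,000 × 0.0078333 / (1 − (1+0.0078333)^−36) = $639.72.
Over 12 months: Loan A costs 12 × $633.21 + $200.00 = $7,798.52; Loan B costs 12 × $639.72 + $200.00 = $7,876.64.
Loan A is cheaper by $7,876.64 − $7,798.52 = $78.12.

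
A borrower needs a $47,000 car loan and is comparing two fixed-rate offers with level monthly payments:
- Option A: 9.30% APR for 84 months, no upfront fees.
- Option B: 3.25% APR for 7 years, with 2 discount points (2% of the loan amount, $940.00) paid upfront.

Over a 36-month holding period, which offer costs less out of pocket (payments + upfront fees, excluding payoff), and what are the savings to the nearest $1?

Option A: at 9.30% the monthly rate is 0.0077500, so the payment is 47,000 × 0.0077500 / (1 − 1.0077500^−84) = $763.36.
Option B: at 3.25% the monthly rate is 0.0027083, so the payment is 47,000 × 0.0027083 / (1 − 1.0027083^−84) = $626.33.
Over 36 months: Option A costs 36 × $763.36 = $27,480.96; Option B costs 36 × $626.33 + $940.00 = $23,487.88.
Option B is cheaper by $27,480.96 − $23,487.88 = $3,993.08.

Option B by $3,993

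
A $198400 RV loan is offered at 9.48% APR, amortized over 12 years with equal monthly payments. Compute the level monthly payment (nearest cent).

$2,311.82

Monthly rate = 9.48%/12 = 0.0079000; payment = 198,400 × 0.0079000 / (1 − (1+0.0079000)^−144) = $2,311.82.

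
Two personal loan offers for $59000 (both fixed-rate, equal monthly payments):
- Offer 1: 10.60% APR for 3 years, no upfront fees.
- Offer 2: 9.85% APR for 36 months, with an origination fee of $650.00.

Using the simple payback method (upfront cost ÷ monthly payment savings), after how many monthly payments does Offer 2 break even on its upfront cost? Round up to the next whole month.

32 months

Offer 1: monthly rate = 10.6%/12 = 0.0088333; payment = 59,000 × 0.0088333 / (1 − (1+0.0088333)^−36) = $1,920.43.
Offer 2: monthly rate = 9.85%/12 = 0.0082083; payment = 59,000 × 0.0082083 / (1 − (1+0.0082083)^−36) = $1,899.61.
Monthly savings = $1,920.43 − $1,899.61 = $20.82.
Break-even = $650.00 / $20.82 = 31.22 → 32 months.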